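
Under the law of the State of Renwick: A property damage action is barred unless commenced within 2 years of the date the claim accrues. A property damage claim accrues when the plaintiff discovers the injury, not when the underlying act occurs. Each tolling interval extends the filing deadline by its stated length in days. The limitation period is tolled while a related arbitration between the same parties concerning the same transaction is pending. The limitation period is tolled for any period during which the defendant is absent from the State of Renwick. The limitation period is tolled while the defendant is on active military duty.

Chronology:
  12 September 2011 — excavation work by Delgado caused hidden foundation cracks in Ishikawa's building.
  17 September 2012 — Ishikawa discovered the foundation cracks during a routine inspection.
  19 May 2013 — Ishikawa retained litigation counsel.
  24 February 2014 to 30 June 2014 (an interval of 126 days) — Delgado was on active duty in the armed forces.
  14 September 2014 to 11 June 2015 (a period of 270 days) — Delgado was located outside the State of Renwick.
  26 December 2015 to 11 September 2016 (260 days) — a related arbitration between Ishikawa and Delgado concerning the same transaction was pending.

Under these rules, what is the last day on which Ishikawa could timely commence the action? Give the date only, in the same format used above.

18 October 2015

The claim did not accrue until Ishikawa discovered the injury on 17 September 2012; the 12 September 2011 act date does not start the clock under the stated rule.
2 years from 17 September 2012 is 17 September 2014.
The period was tolled for 126 days by the defendant's active military service (24 February 2014 to 30 June 2014), pushing the deadline to 21 January 2015.
The defendant's absence from the jurisdiction from 14 September 2014 to 11 June 2015 tolled the period for 270 days, extending the deadline to 18 October 2015.
By the time the pending related arbitration began on 26 December 2015, the limitation period had already expired on 18 October 2015; that interval cannot revive it.
None of the other events listed affects the running of the period under the stated rules.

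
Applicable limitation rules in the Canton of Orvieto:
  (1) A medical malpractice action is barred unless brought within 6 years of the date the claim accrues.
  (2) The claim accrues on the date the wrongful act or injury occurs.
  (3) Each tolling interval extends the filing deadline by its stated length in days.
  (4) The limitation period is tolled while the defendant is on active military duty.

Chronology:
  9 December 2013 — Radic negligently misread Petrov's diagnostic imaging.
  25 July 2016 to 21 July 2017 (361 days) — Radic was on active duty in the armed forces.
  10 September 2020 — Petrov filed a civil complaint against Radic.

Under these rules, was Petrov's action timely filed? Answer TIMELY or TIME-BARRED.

The claim accrued on 9 December 2013, the date of the act.
The untolled deadline — 6 years after 9 December 2013 — is 9 December 2019.
Because the defendant's active military service ran from 25 July 2016 to 21 July 2017, the deadline is extended by 361 days to 4 December 2020.
Filing on 10 September 2020 beat the 4 December 2020 deadline — the action is timely.

TIMELY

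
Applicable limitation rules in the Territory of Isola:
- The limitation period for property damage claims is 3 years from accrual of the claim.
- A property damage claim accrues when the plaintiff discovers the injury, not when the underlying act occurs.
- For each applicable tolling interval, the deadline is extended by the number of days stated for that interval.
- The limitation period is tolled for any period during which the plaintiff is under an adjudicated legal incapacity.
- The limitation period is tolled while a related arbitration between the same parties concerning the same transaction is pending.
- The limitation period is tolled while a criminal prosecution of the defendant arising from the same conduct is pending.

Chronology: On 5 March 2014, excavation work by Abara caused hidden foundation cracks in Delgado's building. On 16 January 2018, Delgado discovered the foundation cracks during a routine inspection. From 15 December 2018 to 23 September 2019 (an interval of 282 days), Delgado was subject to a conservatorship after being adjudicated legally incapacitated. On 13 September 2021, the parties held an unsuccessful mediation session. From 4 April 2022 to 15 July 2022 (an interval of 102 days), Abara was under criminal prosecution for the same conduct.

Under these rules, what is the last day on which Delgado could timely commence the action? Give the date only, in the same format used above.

25 October 2021

Under the discovery rule, the claim accrued on 16 January 2018, when Delgado discovered the injury — not on the 5 March 2014 date of the underlying act.
3 years from 16 January 2018 is 16 January 2021.
The period was tolled for 282 days by the plaintiff's legal incapacity (15 December 2018 to 23 September 2019), pushing the deadline to 25 October 2021.
By the time the pending criminal prosecution began on 4 April 2022, the limitation period had already expired on 25 October 2021; that interval cannot revive it.
The other events in the timeline have no effect on the limitation period under the stated rules.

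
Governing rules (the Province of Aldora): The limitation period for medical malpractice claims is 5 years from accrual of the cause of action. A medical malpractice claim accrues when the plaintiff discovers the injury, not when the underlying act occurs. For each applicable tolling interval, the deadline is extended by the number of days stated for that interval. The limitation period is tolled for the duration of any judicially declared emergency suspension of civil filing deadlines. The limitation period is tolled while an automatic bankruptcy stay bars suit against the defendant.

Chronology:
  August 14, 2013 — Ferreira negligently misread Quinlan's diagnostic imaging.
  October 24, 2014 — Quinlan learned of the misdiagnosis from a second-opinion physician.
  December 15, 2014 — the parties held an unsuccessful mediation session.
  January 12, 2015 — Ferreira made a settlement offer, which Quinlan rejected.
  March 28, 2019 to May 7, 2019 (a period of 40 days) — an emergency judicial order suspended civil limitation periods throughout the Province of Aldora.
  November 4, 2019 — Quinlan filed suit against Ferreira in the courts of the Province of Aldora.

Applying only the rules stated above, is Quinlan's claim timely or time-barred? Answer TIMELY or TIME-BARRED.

TIMELY

Under the discovery rule, the claim accrued on October 24, 2014, when Quinlan discovered the injury — not on the August 14, 2013 date of the underlying act.
The untolled deadline — 5 years after October 24, 2014 — is October 24, 2019.
The period was tolled for 40 days by the emergency suspension of filing deadlines (March 28, 2019 to May 7, 2019), pushing the deadline to December 3, 2019.
Nothing else in the chronology tolls or restarts the period.
Filing on November 4, 2019 beat the December 3, 2019 deadline — the action is timely.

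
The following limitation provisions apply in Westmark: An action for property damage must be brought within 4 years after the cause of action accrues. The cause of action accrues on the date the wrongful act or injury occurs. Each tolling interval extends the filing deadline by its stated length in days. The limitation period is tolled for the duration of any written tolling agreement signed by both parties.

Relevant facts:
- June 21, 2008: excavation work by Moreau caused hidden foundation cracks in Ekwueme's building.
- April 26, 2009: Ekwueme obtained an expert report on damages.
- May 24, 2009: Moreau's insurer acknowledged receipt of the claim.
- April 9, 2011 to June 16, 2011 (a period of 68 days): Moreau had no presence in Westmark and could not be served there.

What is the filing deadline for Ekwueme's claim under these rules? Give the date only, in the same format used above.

June 21, 2012

The claim accrued on June 21, 2008, when the wrongful act occurred.
The untolled deadline — 4 years after June 21, 2008 — is June 21, 2012.
No stated provision tolls the period for the defendant's absence, so the interval from April 9, 2011 to June 16, 2011 has no effect on the deadline.
Nothing else in the chronology tolls or restarts the period.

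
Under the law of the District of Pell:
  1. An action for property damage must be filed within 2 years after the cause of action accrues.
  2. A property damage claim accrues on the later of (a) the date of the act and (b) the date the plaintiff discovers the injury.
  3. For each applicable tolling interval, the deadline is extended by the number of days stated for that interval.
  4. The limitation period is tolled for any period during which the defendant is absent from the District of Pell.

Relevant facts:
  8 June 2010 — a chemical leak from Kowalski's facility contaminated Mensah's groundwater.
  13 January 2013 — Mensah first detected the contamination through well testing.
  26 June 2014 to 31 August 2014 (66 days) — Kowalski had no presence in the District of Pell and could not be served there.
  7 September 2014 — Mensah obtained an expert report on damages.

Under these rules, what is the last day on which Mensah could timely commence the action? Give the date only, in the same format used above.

20 March 2015

Because discovery on 13 January 2013 post-dates the 8 June 2010 act, accrual under the later-of rule falls on 13 January 2013.
2 years from 13 January 2013 is 13 January 2015.
Because the defendant's absence from the jurisdiction ran from 26 June 2014 to 31 August 2014, the deadline is extended by 66 days to 20 March 2015.
Nothing else in the chronology tolls or restarts the period.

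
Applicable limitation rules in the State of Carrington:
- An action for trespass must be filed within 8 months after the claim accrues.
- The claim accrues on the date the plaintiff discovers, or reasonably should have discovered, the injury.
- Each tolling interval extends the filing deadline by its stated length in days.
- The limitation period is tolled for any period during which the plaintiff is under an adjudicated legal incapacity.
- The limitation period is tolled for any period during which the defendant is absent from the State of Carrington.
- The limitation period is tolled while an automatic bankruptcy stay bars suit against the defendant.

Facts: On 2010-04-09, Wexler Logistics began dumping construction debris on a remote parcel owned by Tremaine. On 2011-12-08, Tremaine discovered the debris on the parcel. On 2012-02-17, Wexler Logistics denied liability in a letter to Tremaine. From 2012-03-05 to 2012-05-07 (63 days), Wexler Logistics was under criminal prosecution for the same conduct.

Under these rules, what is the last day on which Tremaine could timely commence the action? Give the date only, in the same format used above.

Accrual is tied to discovery, so the period began on 2011-12-08 rather than on 2010-04-09 when the act occurred.
The untolled deadline — 8 months after 2011-12-08 — is 2012-08-08.
No stated provision tolls the period for a criminal prosecution, so the interval from 2012-03-05 to 2012-05-07 has no effect on the deadline.
The other events in the timeline have no effect on the limitation period under the stated rules.

2012-08-08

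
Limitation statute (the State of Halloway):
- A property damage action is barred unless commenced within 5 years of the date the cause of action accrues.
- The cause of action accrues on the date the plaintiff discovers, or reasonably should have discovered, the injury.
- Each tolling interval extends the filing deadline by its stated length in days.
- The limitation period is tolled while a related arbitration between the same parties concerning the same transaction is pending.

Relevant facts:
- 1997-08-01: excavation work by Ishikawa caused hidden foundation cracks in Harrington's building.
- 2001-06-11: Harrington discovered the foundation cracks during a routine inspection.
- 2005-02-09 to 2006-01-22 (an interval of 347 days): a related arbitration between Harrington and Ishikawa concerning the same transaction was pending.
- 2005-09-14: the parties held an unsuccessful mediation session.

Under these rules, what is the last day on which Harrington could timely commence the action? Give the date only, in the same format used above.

2007-05-24

Accrual is tied to discovery, so the period began on 2001-06-11 rather than on 1997-08-01 when the act occurred.
5 years from 2001-06-11 is 2006-06-11.
The pending related arbitration from 2005-02-09 to 2006-01-22 tolled the period for 347 days, extending the deadline to 2007-05-24.
The other events in the timeline have no effect on the limitation period under the stated rules.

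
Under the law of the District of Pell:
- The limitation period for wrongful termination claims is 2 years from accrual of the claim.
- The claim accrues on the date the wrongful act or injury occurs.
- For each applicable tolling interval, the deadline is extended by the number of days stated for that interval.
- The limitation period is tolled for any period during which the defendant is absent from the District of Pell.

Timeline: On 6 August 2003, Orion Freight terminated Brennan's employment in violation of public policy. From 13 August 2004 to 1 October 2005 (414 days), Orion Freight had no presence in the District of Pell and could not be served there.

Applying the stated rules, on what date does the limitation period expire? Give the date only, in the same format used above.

24 September 2006

The claim accrued on 6 August 2003, when the wrongful act occurred.
The untolled deadline — 2 years after 6 August 2003 — is 6 August 2005.
The defendant's absence from the jurisdiction from 13 August 2004 to 1 October 2005 tolled the period for 414 days, extending the deadline to 24 September 2006.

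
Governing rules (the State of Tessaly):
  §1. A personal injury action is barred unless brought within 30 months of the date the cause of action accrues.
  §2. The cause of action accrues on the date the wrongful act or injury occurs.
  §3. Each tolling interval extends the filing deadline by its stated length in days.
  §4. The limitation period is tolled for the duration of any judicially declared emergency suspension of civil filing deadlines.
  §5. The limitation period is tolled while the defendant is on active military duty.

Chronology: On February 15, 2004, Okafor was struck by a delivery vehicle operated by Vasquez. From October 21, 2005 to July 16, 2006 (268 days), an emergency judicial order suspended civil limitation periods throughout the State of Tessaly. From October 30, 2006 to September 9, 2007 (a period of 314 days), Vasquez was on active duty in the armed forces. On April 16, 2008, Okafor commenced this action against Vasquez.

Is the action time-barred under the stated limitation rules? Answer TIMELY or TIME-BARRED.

The limitation period began to run on February 15, 2004.
Adding the 30 months base period to February 15, 2004 gives a deadline of August 15, 2006, before any tolling.
Because the emergency suspension of filing deadlines ran from October 21, 2005 to July 16, 2006, the deadline is extended by 268 days to May 10, 2007.
Because the defendant's active military service ran from October 30, 2006 to September 9, 2007, the deadline is extended by 314 days to March 19, 2008.
Okafor filed on April 16, 2008, after the March 19, 2008 deadline, so the action is time-barred.

TIME-BARRED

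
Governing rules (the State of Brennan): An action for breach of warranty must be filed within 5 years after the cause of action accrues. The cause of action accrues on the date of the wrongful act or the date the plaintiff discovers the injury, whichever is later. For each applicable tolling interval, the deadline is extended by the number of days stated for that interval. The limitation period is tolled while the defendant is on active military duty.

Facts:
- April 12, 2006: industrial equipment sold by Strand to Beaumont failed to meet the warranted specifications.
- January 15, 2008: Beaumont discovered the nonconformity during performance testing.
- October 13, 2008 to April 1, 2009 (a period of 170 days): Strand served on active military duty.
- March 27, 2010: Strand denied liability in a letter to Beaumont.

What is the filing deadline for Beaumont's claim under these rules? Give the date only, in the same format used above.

Taking the later of the act (April 12, 2006) and discovery (January 15, 2008), the claim accrued on January 15, 2008.
Adding the 5 years base period to January 15, 2008 gives a deadline of January 15, 2013, before any tolling.
The period was tolled for 170 days by the defendant's active military service (October 13, 2008 to April 1, 2009), pushing the deadline to July 4, 2013.
None of the other events listed affects the running of the period under the stated rules.

July 4, 2013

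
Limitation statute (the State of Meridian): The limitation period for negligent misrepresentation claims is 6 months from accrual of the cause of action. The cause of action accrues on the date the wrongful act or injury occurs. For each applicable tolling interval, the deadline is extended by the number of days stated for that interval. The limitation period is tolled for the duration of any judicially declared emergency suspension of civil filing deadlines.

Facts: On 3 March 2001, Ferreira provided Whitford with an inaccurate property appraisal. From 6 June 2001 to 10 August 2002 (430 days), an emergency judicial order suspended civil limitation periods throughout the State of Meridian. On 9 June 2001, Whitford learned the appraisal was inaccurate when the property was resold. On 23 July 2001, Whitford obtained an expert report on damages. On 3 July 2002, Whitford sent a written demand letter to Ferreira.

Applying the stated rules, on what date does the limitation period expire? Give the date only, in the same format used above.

7 November 2002

Accrual is governed by the date of the act, so the period began to run on 3 March 2001; the later discovery on 9 June 2001 is irrelevant under the stated rule.
Adding the 6 months base period to 3 March 2001 gives a deadline of 3 September 2001, before any tolling.
The emergency suspension of filing deadlines from 6 June 2001 to 10 August 2002 tolled the period for 430 days, extending the deadline to 7 November 2002.
Nothing else in the chronology tolls or restarts the period.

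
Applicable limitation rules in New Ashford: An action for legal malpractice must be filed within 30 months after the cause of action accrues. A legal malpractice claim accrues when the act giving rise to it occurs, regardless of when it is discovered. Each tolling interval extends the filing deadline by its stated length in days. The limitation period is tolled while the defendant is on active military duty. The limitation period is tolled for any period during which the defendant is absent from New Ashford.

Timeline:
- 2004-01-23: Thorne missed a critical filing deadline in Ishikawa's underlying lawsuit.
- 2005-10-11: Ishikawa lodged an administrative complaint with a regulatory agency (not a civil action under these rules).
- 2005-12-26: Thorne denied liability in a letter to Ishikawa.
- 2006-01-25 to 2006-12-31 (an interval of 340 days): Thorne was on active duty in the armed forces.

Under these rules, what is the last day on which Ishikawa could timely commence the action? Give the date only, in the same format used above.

The claim accrued on 2004-01-23, when the wrongful act occurred.
30 months from 2004-01-23 is 2006-07-23.
The defendant's active military service from 2006-01-25 to 2006-12-31 tolled the period for 340 days, extending the deadline to 2007-06-28.
The other events in the timeline have no effect on the limitation period under the stated rules.

2007-06-28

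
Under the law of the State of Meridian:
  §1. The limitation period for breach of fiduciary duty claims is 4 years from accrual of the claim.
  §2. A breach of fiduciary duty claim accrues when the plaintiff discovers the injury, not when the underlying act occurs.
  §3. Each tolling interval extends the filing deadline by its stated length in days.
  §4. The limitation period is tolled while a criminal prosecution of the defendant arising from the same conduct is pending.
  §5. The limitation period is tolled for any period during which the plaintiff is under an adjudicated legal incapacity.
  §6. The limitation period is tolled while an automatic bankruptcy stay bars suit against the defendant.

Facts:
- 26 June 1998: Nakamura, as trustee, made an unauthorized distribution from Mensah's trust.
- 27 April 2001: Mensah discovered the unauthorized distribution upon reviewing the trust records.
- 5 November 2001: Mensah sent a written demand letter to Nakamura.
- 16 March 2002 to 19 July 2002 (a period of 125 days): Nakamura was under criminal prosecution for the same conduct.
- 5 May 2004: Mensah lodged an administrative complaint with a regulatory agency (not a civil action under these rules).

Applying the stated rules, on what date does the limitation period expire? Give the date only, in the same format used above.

Accrual is tied to discovery, so the period began on 27 April 2001 rather than on 26 June 1998 when the act occurred.
The untolled deadline — 4 years after 27 April 2001 — is 27 April 2005.
Because the pending criminal prosecution ran from 16 March 2002 to 19 July 2002, the deadline is extended by 125 days to 30 August 2005.
None of the other events listed affects the running of the period under the stated rules.

30 August 2005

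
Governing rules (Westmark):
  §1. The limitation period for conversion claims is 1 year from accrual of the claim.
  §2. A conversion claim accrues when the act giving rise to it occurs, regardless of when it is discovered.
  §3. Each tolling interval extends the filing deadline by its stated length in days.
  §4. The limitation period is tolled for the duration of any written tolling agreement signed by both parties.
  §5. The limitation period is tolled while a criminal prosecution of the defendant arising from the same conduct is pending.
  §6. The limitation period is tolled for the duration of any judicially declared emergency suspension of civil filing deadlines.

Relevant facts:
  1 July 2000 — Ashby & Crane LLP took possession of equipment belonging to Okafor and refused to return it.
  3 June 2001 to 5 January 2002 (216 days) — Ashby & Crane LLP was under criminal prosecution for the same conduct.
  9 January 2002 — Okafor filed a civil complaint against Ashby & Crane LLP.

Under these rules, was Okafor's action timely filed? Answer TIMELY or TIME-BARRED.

TIMELY

The claim accrued on 1 July 2000, when the wrongful act occurred.
Adding the 1 year base period to 1 July 2000 gives a deadline of 1 July 2001, before any tolling.
Because the pending criminal prosecution ran from 3 June 2001 to 5 January 2002, the deadline is extended by 216 days to 2 February 2002.
The 9 January 2002 filing precedes the 2 February 2002 deadline; the claim is timely.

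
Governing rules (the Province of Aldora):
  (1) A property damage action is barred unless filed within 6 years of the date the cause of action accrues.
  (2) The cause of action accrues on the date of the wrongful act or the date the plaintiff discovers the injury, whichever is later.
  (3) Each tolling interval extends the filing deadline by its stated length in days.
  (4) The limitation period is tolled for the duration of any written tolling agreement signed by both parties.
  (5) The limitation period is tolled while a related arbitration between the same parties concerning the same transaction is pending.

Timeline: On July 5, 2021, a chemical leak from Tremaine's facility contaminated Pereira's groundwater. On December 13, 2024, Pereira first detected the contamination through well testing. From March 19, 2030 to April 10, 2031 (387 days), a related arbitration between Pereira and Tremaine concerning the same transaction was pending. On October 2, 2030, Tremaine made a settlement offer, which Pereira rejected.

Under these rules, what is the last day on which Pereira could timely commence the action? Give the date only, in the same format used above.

Taking the later of the act (July 5, 2021) and discovery (December 13, 2024), the claim accrued on December 13, 2024.
Adding the 6 years base period to December 13, 2024 gives a deadline of December 13, 2030, before any tolling.
The pending related arbitration from March 19, 2030 to April 10, 2031 tolled the period for 387 days, extending the deadline to January 4, 2032.
Nothing else in the chronology tolls or restarts the period.

January 4, 2032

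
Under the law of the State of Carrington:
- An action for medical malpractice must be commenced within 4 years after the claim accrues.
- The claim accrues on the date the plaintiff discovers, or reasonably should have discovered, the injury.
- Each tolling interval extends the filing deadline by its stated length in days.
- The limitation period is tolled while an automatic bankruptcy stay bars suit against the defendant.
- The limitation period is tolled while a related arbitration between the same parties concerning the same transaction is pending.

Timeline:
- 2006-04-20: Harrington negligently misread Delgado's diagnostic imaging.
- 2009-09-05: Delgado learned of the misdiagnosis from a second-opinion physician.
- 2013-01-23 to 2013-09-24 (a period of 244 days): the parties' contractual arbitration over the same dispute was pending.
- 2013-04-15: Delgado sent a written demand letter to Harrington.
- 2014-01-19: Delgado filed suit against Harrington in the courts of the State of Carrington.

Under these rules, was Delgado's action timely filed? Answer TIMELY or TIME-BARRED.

The claim did not accrue until Delgado discovered the injury on 2009-09-05; the 2006-04-20 act date does not start the clock under the stated rule.
Adding the 4 years base period to 2009-09-05 gives a deadline of 2013-09-05, before any tolling.
The pending related arbitration from 2013-01-23 to 2013-09-24 tolled the period for 244 days, extending the deadline to 2014-05-07.
The other events in the timeline have no effect on the limitation period under the stated rules.
The 2014-01-19 filing precedes the 2014-05-07 deadline; the claim is timely.

TIMELY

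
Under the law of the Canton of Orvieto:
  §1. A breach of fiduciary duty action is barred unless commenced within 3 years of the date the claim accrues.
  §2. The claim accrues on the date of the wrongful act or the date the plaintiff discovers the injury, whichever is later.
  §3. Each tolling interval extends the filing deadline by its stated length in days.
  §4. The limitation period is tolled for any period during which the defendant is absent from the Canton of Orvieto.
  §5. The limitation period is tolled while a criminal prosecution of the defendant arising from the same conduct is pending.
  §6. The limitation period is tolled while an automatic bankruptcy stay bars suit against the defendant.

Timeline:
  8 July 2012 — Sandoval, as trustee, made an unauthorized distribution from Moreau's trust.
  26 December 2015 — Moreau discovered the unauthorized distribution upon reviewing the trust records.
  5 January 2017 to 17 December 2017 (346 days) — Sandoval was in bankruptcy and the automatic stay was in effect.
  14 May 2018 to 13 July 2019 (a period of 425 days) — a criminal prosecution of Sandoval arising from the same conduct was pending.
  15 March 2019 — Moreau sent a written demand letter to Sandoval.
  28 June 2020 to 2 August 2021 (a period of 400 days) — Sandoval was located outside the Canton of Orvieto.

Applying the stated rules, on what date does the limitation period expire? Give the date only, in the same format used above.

Taking the later of the act (8 July 2012) and discovery (26 December 2015), the claim accrued on 26 December 2015.
The untolled deadline — 3 years after 26 December 2015 — is 26 December 2018.
The period was tolled for 346 days by the automatic bankruptcy stay (5 January 2017 to 17 December 2017), pushing the deadline to 7 December 2019.
Because the pending criminal prosecution ran from 14 May 2018 to 13 July 2019, the deadline is extended by 425 days to 4 February 2021.
The period was tolled for 400 days by the defendant's absence from the jurisdiction (28 June 2020 to 2 August 2021), pushing the deadline to 11 March 2022.
The other events in the timeline have no effect on the limitation period under the stated rules.

11 March 2022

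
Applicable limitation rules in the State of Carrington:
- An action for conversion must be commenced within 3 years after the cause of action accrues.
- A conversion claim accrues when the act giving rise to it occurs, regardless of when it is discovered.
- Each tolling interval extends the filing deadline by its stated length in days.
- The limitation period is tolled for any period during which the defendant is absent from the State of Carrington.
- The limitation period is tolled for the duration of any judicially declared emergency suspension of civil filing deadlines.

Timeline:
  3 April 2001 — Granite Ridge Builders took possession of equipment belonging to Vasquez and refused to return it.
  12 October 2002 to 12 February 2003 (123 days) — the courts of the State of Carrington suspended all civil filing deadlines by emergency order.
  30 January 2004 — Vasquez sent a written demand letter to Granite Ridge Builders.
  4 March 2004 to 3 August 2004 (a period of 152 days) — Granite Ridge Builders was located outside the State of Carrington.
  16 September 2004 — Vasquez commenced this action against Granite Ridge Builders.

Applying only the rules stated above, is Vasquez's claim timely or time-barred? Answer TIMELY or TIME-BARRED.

TIMELY

The claim accrued on 3 April 2001, when the wrongful act occurred.
The untolled deadline — 3 years after 3 April 2001 — is 3 April 2004.
The emergency suspension of filing deadlines from 12 October 2002 to 12 February 2003 tolled the period for 123 days, extending the deadline to 4 August 2004.
The defendant's absence from the jurisdiction from 4 March 2004 to 3 August 2004 tolled the period for 152 days, extending the deadline to 3 January 2005.
Nothing else in the chronology tolls or restarts the period.
Filing on 16 September 2004 beat the 3 January 2005 deadline — the action is timely.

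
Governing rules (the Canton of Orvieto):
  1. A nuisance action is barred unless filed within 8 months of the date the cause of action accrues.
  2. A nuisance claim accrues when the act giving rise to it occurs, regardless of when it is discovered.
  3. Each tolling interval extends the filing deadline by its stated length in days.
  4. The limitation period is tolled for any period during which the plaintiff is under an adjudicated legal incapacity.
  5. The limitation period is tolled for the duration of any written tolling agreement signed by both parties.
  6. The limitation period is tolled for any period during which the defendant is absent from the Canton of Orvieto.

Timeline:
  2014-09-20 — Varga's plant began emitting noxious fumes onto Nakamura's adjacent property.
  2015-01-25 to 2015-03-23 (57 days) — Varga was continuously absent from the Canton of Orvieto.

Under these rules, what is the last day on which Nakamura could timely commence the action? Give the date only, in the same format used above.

2015-07-16

The limitation period began to run on 2014-09-20.
8 months from 2014-09-20 is 2015-05-20.
The defendant's absence from the jurisdiction from 2015-01-25 to 2015-03-23 tolled the period for 57 days, extending the deadline to 2015-07-16.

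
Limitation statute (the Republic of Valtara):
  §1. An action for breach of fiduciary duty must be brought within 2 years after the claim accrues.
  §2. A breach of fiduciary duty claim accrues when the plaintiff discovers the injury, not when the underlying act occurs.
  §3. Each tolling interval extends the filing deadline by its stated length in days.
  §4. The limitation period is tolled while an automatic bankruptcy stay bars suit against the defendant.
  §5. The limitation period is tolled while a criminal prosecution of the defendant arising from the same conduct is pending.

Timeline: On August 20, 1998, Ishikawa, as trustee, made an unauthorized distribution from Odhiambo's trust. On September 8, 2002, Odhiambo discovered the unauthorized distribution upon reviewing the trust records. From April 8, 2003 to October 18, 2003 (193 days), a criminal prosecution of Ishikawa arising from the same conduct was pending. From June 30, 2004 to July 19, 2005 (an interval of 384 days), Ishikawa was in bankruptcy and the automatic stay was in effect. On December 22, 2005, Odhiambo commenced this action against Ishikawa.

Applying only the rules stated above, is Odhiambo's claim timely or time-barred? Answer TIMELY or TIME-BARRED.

Accrual is tied to discovery, so the period began on September 8, 2002 rather than on August 20, 1998 when the act occurred.
2 years from September 8, 2002 is September 8, 2004.
Because the pending criminal prosecution ran from April 8, 2003 to October 18, 2003, the deadline is extended by 193 days to March 20, 2005.
The automatic bankruptcy stay from June 30, 2004 to July 19, 2005 tolled the period for 384 days, extending the deadline to April 8, 2006.
Odhiambo filed on December 22, 2005, before the April 8, 2006 deadline, so the action is timely.

TIMELY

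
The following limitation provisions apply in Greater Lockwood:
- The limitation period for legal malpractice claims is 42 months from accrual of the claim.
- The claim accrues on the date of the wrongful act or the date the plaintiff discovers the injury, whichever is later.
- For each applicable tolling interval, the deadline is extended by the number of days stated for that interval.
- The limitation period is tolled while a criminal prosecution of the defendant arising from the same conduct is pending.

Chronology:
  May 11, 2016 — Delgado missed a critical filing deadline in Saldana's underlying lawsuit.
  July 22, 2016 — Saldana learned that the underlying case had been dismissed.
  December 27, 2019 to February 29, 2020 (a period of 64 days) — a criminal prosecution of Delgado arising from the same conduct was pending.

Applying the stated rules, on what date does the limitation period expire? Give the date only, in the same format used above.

The claim accrued on July 22, 2016 — the later of the May 11, 2016 act and the July 22, 2016 discovery.
Adding the 42 months base period to July 22, 2016 gives a deadline of January 22, 2020, before any tolling.
The period was tolled for 64 days by the pending criminal prosecution (December 27, 2019 to February 29, 2020), pushing the deadline to March 26, 2020.

March 26, 2020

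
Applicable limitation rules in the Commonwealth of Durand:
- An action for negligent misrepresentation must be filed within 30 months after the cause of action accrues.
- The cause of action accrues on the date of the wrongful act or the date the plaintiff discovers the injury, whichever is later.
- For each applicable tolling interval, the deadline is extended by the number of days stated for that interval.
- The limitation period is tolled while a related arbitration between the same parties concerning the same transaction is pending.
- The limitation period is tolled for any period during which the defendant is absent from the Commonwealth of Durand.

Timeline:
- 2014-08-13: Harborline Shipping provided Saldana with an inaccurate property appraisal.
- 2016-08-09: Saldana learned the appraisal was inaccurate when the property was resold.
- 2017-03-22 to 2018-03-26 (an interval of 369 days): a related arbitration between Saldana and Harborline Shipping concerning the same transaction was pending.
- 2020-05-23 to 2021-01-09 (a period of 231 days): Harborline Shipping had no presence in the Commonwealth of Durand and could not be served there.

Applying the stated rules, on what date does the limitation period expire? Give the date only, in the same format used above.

Because discovery on 2016-08-09 post-dates the 2014-08-13 act, accrual under the later-of rule falls on 2016-08-09.
30 months from 2016-08-09 is 2019-02-09.
The period was tolled for 369 days by the pending related arbitration (2017-03-22 to 2018-03-26), pushing the deadline to 2020-02-13.
By the time the defendant's absence from the jurisdiction began on 2020-05-23, the limitation period had already expired on 2020-02-13; that interval cannot revive it.

2020-02-13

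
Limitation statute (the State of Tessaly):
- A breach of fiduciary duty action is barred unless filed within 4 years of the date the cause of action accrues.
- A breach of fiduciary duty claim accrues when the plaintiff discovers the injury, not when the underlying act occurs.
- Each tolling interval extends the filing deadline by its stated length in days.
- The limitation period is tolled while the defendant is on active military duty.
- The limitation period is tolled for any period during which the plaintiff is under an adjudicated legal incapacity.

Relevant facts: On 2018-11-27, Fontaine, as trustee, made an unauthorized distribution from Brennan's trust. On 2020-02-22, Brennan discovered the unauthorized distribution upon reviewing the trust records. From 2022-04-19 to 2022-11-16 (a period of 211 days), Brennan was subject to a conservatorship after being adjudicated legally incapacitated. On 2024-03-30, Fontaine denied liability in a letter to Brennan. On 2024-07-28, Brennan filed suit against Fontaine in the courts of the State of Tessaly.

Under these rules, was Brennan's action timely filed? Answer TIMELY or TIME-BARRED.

TIMELY

Under the discovery rule, the claim accrued on 2020-02-22, when Brennan discovered the injury — not on the 2018-11-27 date of the underlying act.
The untolled deadline — 4 years after 2020-02-22 — is 2024-02-22.
The period was tolled for 211 days by the plaintiff's legal incapacity (2022-04-19 to 2022-11-16), pushing the deadline to 2024-09-20.
The other events in the timeline have no effect on the limitation period under the stated rules.
Filing on 2024-07-28 beat the 2024-09-20 deadline — the action is timely.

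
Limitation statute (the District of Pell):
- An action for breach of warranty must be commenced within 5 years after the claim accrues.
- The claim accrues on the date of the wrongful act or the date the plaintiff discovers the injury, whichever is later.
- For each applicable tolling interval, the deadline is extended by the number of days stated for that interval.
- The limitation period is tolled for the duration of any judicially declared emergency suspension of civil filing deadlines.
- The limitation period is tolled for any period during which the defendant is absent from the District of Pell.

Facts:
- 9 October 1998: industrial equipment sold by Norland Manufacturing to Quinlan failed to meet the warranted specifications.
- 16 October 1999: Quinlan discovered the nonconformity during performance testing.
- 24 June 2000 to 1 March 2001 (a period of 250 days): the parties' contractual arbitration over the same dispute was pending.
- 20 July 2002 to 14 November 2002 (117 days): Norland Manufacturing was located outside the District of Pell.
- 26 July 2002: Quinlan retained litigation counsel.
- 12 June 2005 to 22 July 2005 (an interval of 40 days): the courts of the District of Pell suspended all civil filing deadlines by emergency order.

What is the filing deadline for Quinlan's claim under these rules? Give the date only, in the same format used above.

10 February 2005

The claim accrued on 16 October 1999 — the later of the 9 October 1998 act and the 16 October 1999 discovery.
Adding the 5 years base period to 16 October 1999 gives a deadline of 16 October 2004, before any tolling.
Because the defendant's absence from the jurisdiction ran from 20 July 2002 to 14 November 2002, the deadline is extended by 117 days to 10 February 2005.
The emergency suspension of filing deadlines from 12 June 2005 to 22 July 2005 began after the period had already run on 10 February 2005, so it has no tolling effect.
Although a pending arbitration ran from 24 June 2000 to 1 March 2001, the stated rules do not make that a tolling event, so it is disregarded.
None of the other events listed affects the running of the period under the stated rules.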